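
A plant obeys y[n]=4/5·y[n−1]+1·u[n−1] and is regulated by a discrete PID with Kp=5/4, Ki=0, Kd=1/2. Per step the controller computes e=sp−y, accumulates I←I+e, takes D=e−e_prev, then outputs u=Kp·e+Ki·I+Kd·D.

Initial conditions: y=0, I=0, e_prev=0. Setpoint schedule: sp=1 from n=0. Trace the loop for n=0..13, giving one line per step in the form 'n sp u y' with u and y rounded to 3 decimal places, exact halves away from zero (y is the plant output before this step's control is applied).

0 1 1.750 0.000
1 1 -1.813 1.750
2 1 2.847 -0.413
3 1 -3.361 2.517
4 1 4.866 -1.347
5 1 -6.053 3.788
6 1 8.434 -3.023
7 1 -10.789 6.016
8 1 14.716 -5.976
9 1 -19.125 9.935
10 1 25.776 -11.176
11 1 -33.800 16.835
12 1 45.248 -20.332
13 1 -59.636 28.983

(exact arithmetic carried between steps; '≈' marks a value shown rounded to 6 d.p. or computed from one; I and e_prev carry over from the previous line; the table rounds u and y to 3 d.p., halves away from zero)
n=0: y=0, sp=1, e=sp−y=1; I=1, D=e−e_prev=1; u=5/4·1+0·1+1/2·1=1.75; next y=4/5·0+1·1.75=1.75
n=1: y=1.75, sp=1, e=sp−y=-0.75; I=0.25, D=e−e_prev=-1.75; u=5/4·(-0.75)+0·0.25+1/2·(-1.75)=-1.8125; next y=4/5·1.75+1·(-1.8125)=-0.4125
n=2: y=-0.4125, sp=1, e=sp−y=1.4125; I=1.6625, D=e−e_prev=2.1625; u=5/4·1.4125+0·1.6625+1/2·2.1625=2.846875; next y=4/5·(-0.4125)+1·2.846875=2.516875
n=3: y=2.516875, sp=1, e=sp−y=-1.516875; I=0.145625, D=e−e_prev=-2.929375; u=5/4·(-1.516875)+0·0.145625+1/2·(-2.929375)≈-3.360781; next y=4/5·2.516875+1·(-3.360781)≈-1.347281
n=4: y≈-1.347281, sp=1, e=sp−y≈2.347281; I≈2.492906, D=e−e_prev≈3.864156; u=5/4·2.347281+0·2.492906+1/2·3.864156≈4.866180; next y=4/5·(-1.347281)+1·4.866180≈3.788355
n=5: y≈3.788355, sp=1, e=sp−y≈-2.788355; I≈-0.295448, D=e−e_prev≈-5.135636; u=5/4·(-2.788355)+0·(-0.295448)+1/2·(-5.135636)≈-6.053261; next y=4/5·3.788355+1·(-6.053261)≈-3.022578
n=6: y≈-3.022578, sp=1, e=sp−y≈4.022578; I≈3.727129, D=e−e_prev≈6.810932; u=5/4·4.022578+0·3.727129+1/2·6.810932≈8.433688; next y=4/5·(-3.022578)+1·8.433688≈6.015626
n=7: y≈6.015626, sp=1, e=sp−y≈-5.015626; I≈-1.288497, D=e−e_prev≈-9.038204; u=5/4·(-5.015626)+0·(-1.288497)+1/2·(-9.038204)≈-10.788634; next y=4/5·6.015626+1·(-10.788634)≈-5.976134
n=8: y≈-5.976134, sp=1, e=sp−y≈6.976134; I≈5.687637, D=e−e_prev≈11.991760; u=5/4·6.976134+0·5.687637+1/2·11.991760≈14.716047; next y=4/5·(-5.976134)+1·14.716047≈9.935140
n=9: y≈9.935140, sp=1, e=sp−y≈-8.935140; I≈-3.247503, D=e−e_prev≈-15.911273; u=5/4·(-8.935140)+0·(-3.247503)+1/2·(-15.911273)≈-19.124562; next y=4/5·9.935140+1·(-19.124562)≈-11.176450
n=10: y≈-11.176450, sp=1, e=sp−y≈12.176450; I≈8.928946, D=e−e_prev≈21.111590; u=5/4·12.176450+0·8.928946+1/2·21.111590≈25.776357; next y=4/5·(-11.176450)+1·25.776357≈16.835197
n=11: y≈16.835197, sp=1, e=sp−y≈-15.835197; I≈-6.906251, D=e−e_prev≈-28.011647; u=5/4·(-15.835197)+0·(-6.906251)+1/2·(-28.011647)≈-33.799820; next y=4/5·16.835197+1·(-33.799820)≈-20.331662
n=12: y≈-20.331662, sp=1, e=sp−y≈21.331662; I≈14.425411, D=e−e_prev≈37.166859; u=5/4·21.331662+0·14.425411+1/2·37.166859≈45.248007; next y=4/5·(-20.331662)+1·45.248007≈28.982678
n=13: y≈28.982678, sp=1, e=sp−y≈-27.982678; I≈-13.557266, D=e−e_prev≈-49.314340; u=5/4·(-27.982678)+0·(-13.557266)+1/2·(-49.314340)≈-59.635517; next y=4/5·28.982678+1·(-59.635517)≈-36.449375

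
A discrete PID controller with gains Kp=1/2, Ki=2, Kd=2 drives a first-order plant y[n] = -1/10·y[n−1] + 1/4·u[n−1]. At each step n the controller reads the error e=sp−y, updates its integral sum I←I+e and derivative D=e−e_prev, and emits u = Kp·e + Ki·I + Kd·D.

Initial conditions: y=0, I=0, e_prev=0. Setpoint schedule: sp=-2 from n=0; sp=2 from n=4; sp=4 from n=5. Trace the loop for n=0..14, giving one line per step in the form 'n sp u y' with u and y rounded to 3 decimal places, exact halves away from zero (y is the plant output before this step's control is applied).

0 -2 -9.000 0.000
1 -2 1.125 -2.250
2 -2 -15.278 0.506
3 -2 4.916 -3.870
4 2 -6.784 1.616
5 4 21.587 -1.858
6 4 -11.126 5.583
7 4 40.740 -3.340
8 4 -24.789 10.519
9 4 69.847 -7.249
10 4 -57.652 18.187
11 4 119.728 -16.232
12 4 -123.686 31.555
13 4 212.122 -34.077
14 4 -250.307 56.438

(exact arithmetic carried between steps; '≈' marks a value shown rounded to 6 d.p. or computed from one; I and e_prev carry over from the previous line; the table rounds u and y to 3 d.p., halves away from zero)
n=0: y=0, sp=-2, e=sp−y=-2; I=-2, D=e−e_prev=-2; u=1/2·(-2)+2·(-2)+2·(-2)=-9; next y=-1/10·0+1/4·(-9)=-2.25
n=1: y=-2.25, sp=-2, e=sp−y=0.25; I=-1.75, D=e−e_prev=2.25; u=1/2·0.25+2·(-1.75)+2·2.25=1.125; next y=-1/10·(-2.25)+1/4·1.125=0.50625
n=2: y=0.50625, sp=-2, e=sp−y=-2.50625; I=-4.25625, D=e−e_prev=-2.75625; u=1/2·(-2.50625)+2·(-4.25625)+2·(-2.75625)=-15.278125; next y=-1/10·0.50625+1/4·(-15.278125)≈-3.870156
n=3: y≈-3.870156, sp=-2, e=sp−y≈1.870156; I≈-2.386094, D=e−e_prev≈4.376406; u=1/2·1.870156+2·(-2.386094)+2·4.376406≈4.915703; next y=-1/10·(-3.870156)+1/4·4.915703≈1.615941
n=4: y≈1.615941, sp=2, e=sp−y≈0.384059; I≈-2.002035, D=e−e_prev≈-1.486098; u=1/2·0.384059+2·(-2.002035)+2·(-1.486098)≈-6.784236; next y=-1/10·1.615941+1/4·(-6.784236)≈-1.857653
n=5: y≈-1.857653, sp=4, e=sp−y≈5.857653; I≈3.855618, D=e−e_prev≈5.473595; u=1/2·5.857653+2·3.855618+2·5.473595≈21.587252; next y=-1/10·(-1.857653)+1/4·21.587252≈5.582578
n=6: y≈5.582578, sp=4, e=sp−y≈-1.582578; I≈2.273040, D=e−e_prev≈-7.440232; u=1/2·(-1.582578)+2·2.273040+2·(-7.440232)≈-11.125673; next y=-1/10·5.582578+1/4·(-11.125673)≈-3.339676
n=7: y≈-3.339676, sp=4, e=sp−y≈7.339676; I≈9.612716, D=e−e_prev≈8.922254; u=1/2·7.339676+2·9.612716+2·8.922254≈40.739778; next y=-1/10·(-3.339676)+1/4·40.739778≈10.518912
n=8: y≈10.518912, sp=4, e=sp−y≈-6.518912; I≈3.093804, D=e−e_prev≈-13.858588; u=1/2·(-6.518912)+2·3.093804+2·(-13.858588)≈-24.789025; next y=-1/10·10.518912+1/4·(-24.789025)≈-7.249148
n=9: y≈-7.249148, sp=4, e=sp−y≈11.249148; I≈14.342951, D=e−e_prev≈17.768060; u=1/2·11.249148+2·14.342951+2·17.768060≈69.846595; next y=-1/10·(-7.249148)+1/4·69.846595≈18.186564
n=10: y≈18.186564, sp=4, e=sp−y≈-14.186564; I≈0.156388, D=e−e_prev≈-25.435711; u=1/2·(-14.186564)+2·0.156388+2·(-25.435711)≈-57.651929; next y=-1/10·18.186564+1/4·(-57.651929)≈-16.231639
n=11: y≈-16.231639, sp=4, e=sp−y≈20.231639; I≈20.388026, D=e−e_prev≈34.418202; u=1/2·20.231639+2·20.388026+2·34.418202≈119.728276; next y=-1/10·(-16.231639)+1/4·119.728276≈31.555233
n=12: y≈31.555233, sp=4, e=sp−y≈-27.555233; I≈-7.167207, D=e−e_prev≈-47.786871; u=1/2·(-27.555233)+2·(-7.167207)+2·(-47.786871)≈-123.685773; next y=-1/10·31.555233+1/4·(-123.685773)≈-34.076966
n=13: y≈-34.076966, sp=4, e=sp−y≈38.076966; I≈30.909760, D=e−e_prev≈65.632199; u=1/2·38.076966+2·30.909760+2·65.632199≈212.122402; next y=-1/10·(-34.076966)+1/4·212.122402≈56.438297
n=14: y≈56.438297, sp=4, e=sp−y≈-52.438297; I≈-21.528537, D=e−e_prev≈-90.515264; u=1/2·(-52.438297)+2·(-21.528537)+2·(-90.515264)≈-250.306750; next y=-1/10·56.438297+1/4·(-250.306750)≈-68.220517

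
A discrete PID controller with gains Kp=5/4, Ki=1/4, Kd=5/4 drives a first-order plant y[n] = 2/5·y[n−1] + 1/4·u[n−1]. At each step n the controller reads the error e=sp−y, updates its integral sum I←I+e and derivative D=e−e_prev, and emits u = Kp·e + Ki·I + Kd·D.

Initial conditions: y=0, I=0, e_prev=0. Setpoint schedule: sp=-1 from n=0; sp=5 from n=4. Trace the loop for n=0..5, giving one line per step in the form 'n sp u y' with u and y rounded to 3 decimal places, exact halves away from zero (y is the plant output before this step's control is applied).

0 -1 -2.750 0.000
1 -1 0.141 -0.688
2 -1 -2.028 -0.240
3 -1 -0.660 -0.603
4 5 14.746 -0.406
5 5 -1.965 3.524

(exact arithmetic carried between steps; '≈' marks a value shown rounded to 6 d.p. or computed from one; I and e_prev carry over from the previous line; the table rounds u and y to 3 d.p., halves away from zero)
n=0: y=0, sp=-1, e=sp−y=-1; I=-1, D=e−e_prev=-1; u=5/4·(-1)+1/4·(-1)+5/4·(-1)=-2.75; next y=2/5·0+1/4·(-2.75)=-0.6875
n=1: y=-0.6875, sp=-1, e=sp−y=-0.3125; I=-1.3125, D=e−e_prev=0.6875; u=5/4·(-0.3125)+1/4·(-1.3125)+5/4·0.6875=0.140625; next y=2/5·(-0.6875)+1/4·0.140625≈-0.239844
n=2: y≈-0.239844, sp=-1, e=sp−y≈-0.760156; I≈-2.072656, D=e−e_prev≈-0.447656; u=5/4·(-0.760156)+1/4·(-2.072656)+5/4·(-0.447656)≈-2.027930; next y=2/5·(-0.239844)+1/4·(-2.027930)≈-0.602920
n=3: y≈-0.602920, sp=-1, e=sp−y≈-0.397080; I≈-2.469736, D=e−e_prev≈0.363076; u=5/4·(-0.397080)+1/4·(-2.469736)+5/4·0.363076≈-0.659939; next y=2/5·(-0.602920)+1/4·(-0.659939)≈-0.406153
n=4: y≈-0.406153, sp=5, e=sp−y≈5.406153; I≈2.936416, D=e−e_prev≈5.803233; u=5/4·5.406153+1/4·2.936416+5/4·5.803233≈14.745836; next y=2/5·(-0.406153)+1/4·14.745836≈3.523998
n=5: y≈3.523998, sp=5, e=sp−y≈1.476002; I≈4.412418, D=e−e_prev≈-3.930151; u=5/4·1.476002+1/4·4.412418+5/4·(-3.930151)≈-1.964581; next y=2/5·3.523998+1/4·(-1.964581)≈0.918454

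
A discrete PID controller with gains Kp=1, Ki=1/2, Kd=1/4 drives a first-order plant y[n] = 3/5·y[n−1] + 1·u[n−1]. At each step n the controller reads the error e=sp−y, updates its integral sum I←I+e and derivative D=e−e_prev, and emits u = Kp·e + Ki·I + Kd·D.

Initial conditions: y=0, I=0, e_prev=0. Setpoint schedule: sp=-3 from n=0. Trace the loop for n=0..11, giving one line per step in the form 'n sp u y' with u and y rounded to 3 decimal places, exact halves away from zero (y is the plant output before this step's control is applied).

0 -3 -5.250 0.000
1 -3 3.188 -5.250
2 -3 -6.253 0.038
3 -3 4.519 -6.231
4 -3 -7.703 0.781
5 -3 6.186 -7.234
6 -3 -9.590 1.846
7 -3 8.332 -8.483
8 -3 -12.027 3.242
9 -3 11.100 -10.082
10 -3 -15.172 5.051
11 -3 14.673 -12.142

(exact arithmetic carried between steps; '≈' marks a value shown rounded to 6 d.p. or computed from one; I and e_prev carry over from the previous line; the table rounds u and y to 3 d.p., halves away from zero)
n=0: y=0, sp=-3, e=sp−y=-3; I=-3, D=e−e_prev=-3; u=1·(-3)+1/2·(-3)+1/4·(-3)=-5.25; next y=3/5·0+1·(-5.25)=-5.25
n=1: y=-5.25, sp=-3, e=sp−y=2.25; I=-0.75, D=e−e_prev=5.25; u=1·2.25+1/2·(-0.75)+1/4·5.25=3.1875; next y=3/5·(-5.25)+1·3.1875=0.0375
n=2: y=0.0375, sp=-3, e=sp−y=-3.0375; I=-3.7875, D=e−e_prev=-5.2875; u=1·(-3.0375)+1/2·(-3.7875)+1/4·(-5.2875)=-6.253125; next y=3/5·0.0375+1·(-6.253125)=-6.230625
n=3: y=-6.230625, sp=-3, e=sp−y=3.230625; I=-0.556875, D=e−e_prev=6.268125; u=1·3.230625+1/2·(-0.556875)+1/4·6.268125≈4.519219; next y=3/5·(-6.230625)+1·4.519219≈0.780844
n=4: y≈0.780844, sp=-3, e=sp−y≈-3.780844; I≈-4.337719, D=e−e_prev≈-7.011469; u=1·(-3.780844)+1/2·(-4.337719)+1/4·(-7.011469)≈-7.702570; next y=3/5·0.780844+1·(-7.702570)≈-7.234064
n=5: y≈-7.234064, sp=-3, e=sp−y≈4.234064; I≈-0.103655, D=e−e_prev≈8.014908; u=1·4.234064+1/2·(-0.103655)+1/4·8.014908≈6.185964; next y=3/5·(-7.234064)+1·6.185964≈1.845525
n=6: y≈1.845525, sp=-3, e=sp−y≈-4.845525; I≈-4.949180, D=e−e_prev≈-9.079589; u=1·(-4.845525)+1/2·(-4.949180)+1/4·(-9.079589)≈-9.590013; next y=3/5·1.845525+1·(-9.590013)≈-8.482697
n=7: y≈-8.482697, sp=-3, e=sp−y≈5.482697; I≈0.533517, D=e−e_prev≈10.328223; u=1·5.482697+1/2·0.533517+1/4·10.328223≈8.331512; next y=3/5·(-8.482697)+1·8.331512≈3.241893
n=8: y≈3.241893, sp=-3, e=sp−y≈-6.241893; I≈-5.708376, D=e−e_prev≈-11.724591; u=1·(-6.241893)+1/2·(-5.708376)+1/4·(-11.724591)≈-12.027229; next y=3/5·3.241893+1·(-12.027229)≈-10.082093
n=9: y≈-10.082093, sp=-3, e=sp−y≈7.082093; I≈1.373717, D=e−e_prev≈13.323986; u=1·7.082093+1/2·1.373717+1/4·13.323986≈11.099948; next y=3/5·(-10.082093)+1·11.099948≈5.050692
n=10: y≈5.050692, sp=-3, e=sp−y≈-8.050692; I≈-6.676975, D=e−e_prev≈-15.132785; u=1·(-8.050692)+1/2·(-6.676975)+1/4·(-15.132785)≈-15.172376; next y=3/5·5.050692+1·(-15.172376)≈-12.141961
n=11: y≈-12.141961, sp=-3, e=sp−y≈9.141961; I≈2.464986, D=e−e_prev≈17.192653; u=1·9.141961+1/2·2.464986+1/4·17.192653≈14.672617; next y=3/5·(-12.141961)+1·14.672617≈7.387440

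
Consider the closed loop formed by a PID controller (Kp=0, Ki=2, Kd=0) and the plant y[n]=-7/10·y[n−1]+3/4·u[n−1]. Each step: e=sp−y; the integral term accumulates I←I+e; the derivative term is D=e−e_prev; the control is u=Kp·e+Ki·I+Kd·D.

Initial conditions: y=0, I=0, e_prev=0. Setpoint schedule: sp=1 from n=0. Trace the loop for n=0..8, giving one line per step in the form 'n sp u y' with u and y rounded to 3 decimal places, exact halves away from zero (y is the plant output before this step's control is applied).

0 1 2.000 0.000
1 1 1.000 1.500
2 1 3.600 -0.300
3 1 -0.220 2.910
4 1 6.184 -2.202
5 1 -4.175 6.179
6 1 12.739 -7.457
7 1 -14.809 14.774
8 1 30.087 -21.448

(exact arithmetic carried between steps; '≈' marks a value shown rounded to 6 d.p. or computed from one; I and e_prev carry over from the previous line; the table rounds u and y to 3 d.p., halves away from zero)
n=0: y=0, sp=1, e=sp−y=1; I=1, D=e−e_prev=1; u=0·1+2·1+0·1=2; next y=-7/10·0+3/4·2=1.5
n=1: y=1.5, sp=1, e=sp−y=-0.5; I=0.5, D=e−e_prev=-1.5; u=0·(-0.5)+2·0.5+0·(-1.5)=1; next y=-7/10·1.5+3/4·1=-0.3
n=2: y=-0.3, sp=1, e=sp−y=1.3; I=1.8, D=e−e_prev=1.8; u=0·1.3+2·1.8+0·1.8=3.6; next y=-7/10·(-0.3)+3/4·3.6=2.91
n=3: y=2.91, sp=1, e=sp−y=-1.91; I=-0.11, D=e−e_prev=-3.21; u=0·(-1.91)+2·(-0.11)+0·(-3.21)=-0.22; next y=-7/10·2.91+3/4·(-0.22)=-2.202
n=4: y=-2.202, sp=1, e=sp−y=3.202; I=3.092, D=e−e_prev=5.112; u=0·3.202+2·3.092+0·5.112=6.184; next y=-7/10·(-2.202)+3/4·6.184=6.1794
n=5: y=6.1794, sp=1, e=sp−y=-5.1794; I=-2.0874, D=e−e_prev=-8.3814; u=0·(-5.1794)+2·(-2.0874)+0·(-8.3814)=-4.1748; next y=-7/10·6.1794+3/4·(-4.1748)=-7.45668
n=6: y=-7.45668, sp=1, e=sp−y=8.45668; I=6.36928, D=e−e_prev=13.63608; u=0·8.45668+2·6.36928+0·13.63608=12.73856; next y=-7/10·(-7.45668)+3/4·12.73856=14.773596
n=7: y=14.773596, sp=1, e=sp−y=-13.773596; I=-7.404316, D=e−e_prev=-22.230276; u=0·(-13.773596)+2·(-7.404316)+0·(-22.230276)=-14.808632; next y=-7/10·14.773596+3/4·(-14.808632)≈-21.447991
n=8: y≈-21.447991, sp=1, e=sp−y≈22.447991; I≈15.043675, D=e−e_prev≈36.221587; u=0·22.447991+2·15.043675+0·36.221587≈30.087350; next y=-7/10·(-21.447991)+3/4·30.087350≈37.579107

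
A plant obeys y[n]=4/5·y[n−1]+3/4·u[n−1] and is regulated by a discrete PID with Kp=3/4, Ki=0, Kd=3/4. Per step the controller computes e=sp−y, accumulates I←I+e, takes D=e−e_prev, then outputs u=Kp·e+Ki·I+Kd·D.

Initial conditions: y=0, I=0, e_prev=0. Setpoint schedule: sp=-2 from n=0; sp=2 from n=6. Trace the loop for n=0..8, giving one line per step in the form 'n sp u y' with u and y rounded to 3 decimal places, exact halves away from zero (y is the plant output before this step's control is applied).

0 -2 -3.000 0.000
1 -2 1.875 -2.250
2 -2 -2.597 -0.394
3 -2 1.599 -2.263
4 -2 -2.280 -0.611
5 -2 1.340 -2.199
6 2 3.982 -0.754
7 2 -2.640 2.383
8 2 3.398 -0.074

(exact arithmetic carried between steps; '≈' marks a value shown rounded to 6 d.p. or computed from one; I and e_prev carry over from the previous line; the table rounds u and y to 3 d.p., halves away from zero)
n=0: y=0, sp=-2, e=sp−y=-2; I=-2, D=e−e_prev=-2; u=3/4·(-2)+0·(-2)+3/4·(-2)=-3; next y=4/5·0+3/4·(-3)=-2.25
n=1: y=-2.25, sp=-2, e=sp−y=0.25; I=-1.75, D=e−e_prev=2.25; u=3/4·0.25+0·(-1.75)+3/4·2.25=1.875; next y=4/5·(-2.25)+3/4·1.875=-0.39375
n=2: y=-0.39375, sp=-2, e=sp−y=-1.60625; I=-3.35625, D=e−e_prev=-1.85625; u=3/4·(-1.60625)+0·(-3.35625)+3/4·(-1.85625)=-2.596875; next y=4/5·(-0.39375)+3/4·(-2.596875)≈-2.262656
n=3: y≈-2.262656, sp=-2, e=sp−y≈0.262656; I≈-3.093594, D=e−e_prev≈1.868906; u=3/4·0.262656+0·(-3.093594)+3/4·1.868906≈1.598672; next y=4/5·(-2.262656)+3/4·1.598672≈-0.611121
n=4: y≈-0.611121, sp=-2, e=sp−y≈-1.388879; I≈-4.482473, D=e−e_prev≈-1.651535; u=3/4·(-1.388879)+0·(-4.482473)+3/4·(-1.651535)≈-2.280311; next y=4/5·(-0.611121)+3/4·(-2.280311)≈-2.199130
n=5: y≈-2.199130, sp=-2, e=sp−y≈0.199130; I≈-4.283343, D=e−e_prev≈1.588009; u=3/4·0.199130+0·(-4.283343)+3/4·1.588009≈1.340354; next y=4/5·(-2.199130)+3/4·1.340354≈-0.754038
n=6: y≈-0.754038, sp=2, e=sp−y≈2.754038; I≈-1.529304, D=e−e_prev≈2.554909; u=3/4·2.754038+0·(-1.529304)+3/4·2.554909≈3.981710; next y=4/5·(-0.754038)+3/4·3.981710≈2.383052
n=7: y≈2.383052, sp=2, e=sp−y≈-0.383052; I≈-1.912356, D=e−e_prev≈-3.137090; u=3/4·(-0.383052)+0·(-1.912356)+3/4·(-3.137090)≈-2.640107; next y=4/5·2.383052+3/4·(-2.640107)≈-0.073639
n=8: y≈-0.073639, sp=2, e=sp−y≈2.073639; I≈0.161282, D=e−e_prev≈2.456691; u=3/4·2.073639+0·0.161282+3/4·2.456691≈3.397747; next y=4/5·(-0.073639)+3/4·3.397747≈2.489399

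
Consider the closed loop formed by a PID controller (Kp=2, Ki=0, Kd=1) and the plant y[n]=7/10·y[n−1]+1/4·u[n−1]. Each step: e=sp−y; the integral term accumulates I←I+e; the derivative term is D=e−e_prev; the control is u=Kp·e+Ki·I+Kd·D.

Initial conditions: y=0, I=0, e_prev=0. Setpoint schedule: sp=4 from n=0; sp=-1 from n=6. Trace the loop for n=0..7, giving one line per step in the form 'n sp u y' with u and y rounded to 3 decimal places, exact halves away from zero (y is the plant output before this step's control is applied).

0 4 12.000 0.000
1 4 -1.000 3.000
2 4 5.450 1.850
3 4 1.878 2.658
4 4 3.669 2.330
5 4 2.686 2.548
6 -1 -11.817 2.455
7 -1 4.162 -1.236

(exact arithmetic carried between steps; '≈' marks a value shown rounded to 6 d.p. or computed from one; I and e_prev carry over from the previous line; the table rounds u and y to 3 d.p., halves away from zero)
n=0: y=0, sp=4, e=sp−y=4; I=4, D=e−e_prev=4; u=2·4+0·4+1·4=12; next y=7/10·0+1/4·12=3
n=1: y=3, sp=4, e=sp−y=1; I=5, D=e−e_prev=-3; u=2·1+0·5+1·(-3)=-1; next y=7/10·3+1/4·(-1)=1.85
n=2: y=1.85, sp=4, e=sp−y=2.15; I=7.15, D=e−e_prev=1.15; u=2·2.15+0·7.15+1·1.15=5.45; next y=7/10·1.85+1/4·5.45=2.6575
n=3: y=2.6575, sp=4, e=sp−y=1.3425; I=8.4925, D=e−e_prev=-0.8075; u=2·1.3425+0·8.4925+1·(-0.8075)=1.8775; next y=7/10·2.6575+1/4·1.8775=2.329625
n=4: y=2.329625, sp=4, e=sp−y=1.670375; I=10.162875, D=e−e_prev=0.327875; u=2·1.670375+0·10.162875+1·0.327875=3.668625; next y=7/10·2.329625+1/4·3.668625≈2.547894
n=5: y≈2.547894, sp=4, e=sp−y≈1.452106; I≈11.614981, D=e−e_prev≈-0.218269; u=2·1.452106+0·11.614981+1·(-0.218269)≈2.685944; next y=7/10·2.547894+1/4·2.685944≈2.455012
n=6: y≈2.455012, sp=-1, e=sp−y≈-3.455012; I≈8.159970, D=e−e_prev≈-4.907118; u=2·(-3.455012)+0·8.159970+1·(-4.907118)≈-11.817141; next y=7/10·2.455012+1/4·(-11.817141)≈-1.235777
n=7: y≈-1.235777, sp=-1, e=sp−y≈0.235777; I≈8.395747, D=e−e_prev≈3.690789; u=2·0.235777+0·8.395747+1·3.690789≈4.162343; next y=7/10·(-1.235777)+1/4·4.162343≈0.175542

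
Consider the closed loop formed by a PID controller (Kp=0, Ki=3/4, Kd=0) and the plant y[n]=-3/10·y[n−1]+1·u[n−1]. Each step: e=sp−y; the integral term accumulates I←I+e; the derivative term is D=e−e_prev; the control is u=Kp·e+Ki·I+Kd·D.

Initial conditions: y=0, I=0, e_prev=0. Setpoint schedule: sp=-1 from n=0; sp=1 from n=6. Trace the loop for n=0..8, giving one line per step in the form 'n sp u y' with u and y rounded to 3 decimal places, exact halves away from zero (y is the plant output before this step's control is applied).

(exact arithmetic carried between steps; '≈' marks a value shown rounded to 6 d.p. or computed from one; I and e_prev carry over from the previous line; the table rounds u and y to 3 d.p., halves away from zero)
n=0: y=0, sp=-1, e=sp−y=-1; I=-1, D=e−e_prev=-1; u=0·(-1)+3/4·(-1)+0·(-1)=-0.75; next y=-3/10·0+1·(-0.75)=-0.75
n=1: y=-0.75, sp=-1, e=sp−y=-0.25; I=-1.25, D=e−e_prev=0.75; u=0·(-0.25)+3/4·(-1.25)+0·0.75=-0.9375; next y=-3/10·(-0.75)+1·(-0.9375)=-0.7125
n=2: y=-0.7125, sp=-1, e=sp−y=-0.2875; I=-1.5375, D=e−e_prev=-0.0375; u=0·(-0.2875)+3/4·(-1.5375)+0·(-0.0375)=-1.153125; next y=-3/10·(-0.7125)+1·(-1.153125)=-0.939375
n=3: y=-0.939375, sp=-1, e=sp−y=-0.060625; I=-1.598125, D=e−e_prev=0.226875; u=0·(-0.060625)+3/4·(-1.598125)+0·0.226875≈-1.198594; next y=-3/10·(-0.939375)+1·(-1.198594)≈-0.916781
n=4: y≈-0.916781, sp=-1, e=sp−y≈-0.083219; I≈-1.681344, D=e−e_prev≈-0.022594; u=0·(-0.083219)+3/4·(-1.681344)+0·(-0.022594)≈-1.261008; next y=-3/10·(-0.916781)+1·(-1.261008)≈-0.985973
n=5: y≈-0.985973, sp=-1, e=sp−y≈-0.014027; I≈-1.695370, D=e−e_prev≈0.069192; u=0·(-0.014027)+3/4·(-1.695370)+0·0.069192≈-1.271528; next y=-3/10·(-0.985973)+1·(-1.271528)≈-0.975736
n=6: y≈-0.975736, sp=1, e=sp−y≈1.975736; I≈0.280365, D=e−e_prev≈1.989762; u=0·1.975736+3/4·0.280365+0·1.989762≈0.210274; next y=-3/10·(-0.975736)+1·0.210274≈0.502995
n=7: y≈0.502995, sp=1, e=sp−y≈0.497005; I≈0.777371, D=e−e_prev≈-1.478730; u=0·0.497005+3/4·0.777371+0·(-1.478730)≈0.583028; next y=-3/10·0.502995+1·0.583028≈0.432130
n=8: y≈0.432130, sp=1, e=sp−y≈0.567870; I≈1.345241, D=e−e_prev≈0.070865; u=0·0.567870+3/4·1.345241+0·0.070865≈1.008931; next y=-3/10·0.432130+1·1.008931≈0.879292

0 -1 -0.750 0.000
1 -1 -0.938 -0.750
2 -1 -1.153 -0.713
3 -1 -1.199 -0.939
4 -1 -1.261 -0.917
5 -1 -1.272 -0.986
6 1 0.210 -0.976
7 1 0.583 0.503
8 1 1.009 0.432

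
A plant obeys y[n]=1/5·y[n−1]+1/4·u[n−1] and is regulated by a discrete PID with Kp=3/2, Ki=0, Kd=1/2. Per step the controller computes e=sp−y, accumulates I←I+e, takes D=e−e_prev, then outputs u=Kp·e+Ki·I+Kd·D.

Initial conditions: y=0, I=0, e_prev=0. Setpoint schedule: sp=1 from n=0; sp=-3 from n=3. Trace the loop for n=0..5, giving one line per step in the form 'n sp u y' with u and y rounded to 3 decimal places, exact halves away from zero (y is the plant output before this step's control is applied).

0 1 2.000 0.000
1 1 0.500 0.500
2 1 1.300 0.225
3 -3 -7.128 0.370
4 -3 -0.899 -1.708
5 -3 -4.221 -0.566

(exact arithmetic carried between steps; '≈' marks a value shown rounded to 6 d.p. or computed from one; I and e_prev carry over from the previous line; the table rounds u and y to 3 d.p., halves away from zero)
n=0: y=0, sp=1, e=sp−y=1; I=1, D=e−e_prev=1; u=3/2·1+0·1+1/2·1=2; next y=1/5·0+1/4·2=0.5
n=1: y=0.5, sp=1, e=sp−y=0.5; I=1.5, D=e−e_prev=-0.5; u=3/2·0.5+0·1.5+1/2·(-0.5)=0.5; next y=1/5·0.5+1/4·0.5=0.225
n=2: y=0.225, sp=1, e=sp−y=0.775; I=2.275, D=e−e_prev=0.275; u=3/2·0.775+0·2.275+1/2·0.275=1.3; next y=1/5·0.225+1/4·1.3=0.37
n=3: y=0.37, sp=-3, e=sp−y=-3.37; I=-1.095, D=e−e_prev=-4.145; u=3/2·(-3.37)+0·(-1.095)+1/2·(-4.145)=-7.1275; next y=1/5·0.37+1/4·(-7.1275)=-1.707875
n=4: y=-1.707875, sp=-3, e=sp−y=-1.292125; I=-2.387125, D=e−e_prev=2.077875; u=3/2·(-1.292125)+0·(-2.387125)+1/2·2.077875=-0.89925; next y=1/5·(-1.707875)+1/4·(-0.89925)≈-0.566388
n=5: y≈-0.566388, sp=-3, e=sp−y≈-2.433613; I≈-4.820738, D=e−e_prev≈-1.141488; u=3/2·(-2.433613)+0·(-4.820738)+1/2·(-1.141488)≈-4.221163; next y=1/5·(-0.566388)+1/4·(-4.221163)≈-1.168568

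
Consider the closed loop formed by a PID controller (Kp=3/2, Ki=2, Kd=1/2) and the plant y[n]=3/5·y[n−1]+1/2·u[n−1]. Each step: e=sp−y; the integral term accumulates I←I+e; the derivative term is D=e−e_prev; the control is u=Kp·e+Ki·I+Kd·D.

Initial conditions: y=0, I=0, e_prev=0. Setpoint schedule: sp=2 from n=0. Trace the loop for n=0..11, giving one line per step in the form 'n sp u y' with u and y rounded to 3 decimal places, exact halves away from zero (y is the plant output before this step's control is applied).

(exact arithmetic carried between steps; '≈' marks a value shown rounded to 6 d.p. or computed from one; I and e_prev carry over from the previous line; the table rounds u and y to 3 d.p., halves away from zero)
n=0: y=0, sp=2, e=sp−y=2; I=2, D=e−e_prev=2; u=3/2·2+2·2+1/2·2=8; next y=3/5·0+1/2·8=4
n=1: y=4, sp=2, e=sp−y=-2; I=0, D=e−e_prev=-4; u=3/2·(-2)+2·0+1/2·(-4)=-5; next y=3/5·4+1/2·(-5)=-0.1
n=2: y=-0.1, sp=2, e=sp−y=2.1; I=2.1, D=e−e_prev=4.1; u=3/2·2.1+2·2.1+1/2·4.1=9.4; next y=3/5·(-0.1)+1/2·9.4=4.64
n=3: y=4.64, sp=2, e=sp−y=-2.64; I=-0.54, D=e−e_prev=-4.74; u=3/2·(-2.64)+2·(-0.54)+1/2·(-4.74)=-7.41; next y=3/5·4.64+1/2·(-7.41)=-0.921
n=4: y=-0.921, sp=2, e=sp−y=2.921; I=2.381, D=e−e_prev=5.561; u=3/2·2.921+2·2.381+1/2·5.561=11.924; next y=3/5·(-0.921)+1/2·11.924=5.4094
n=5: y=5.4094, sp=2, e=sp−y=-3.4094; I=-1.0284, D=e−e_prev=-6.3304; u=3/2·(-3.4094)+2·(-1.0284)+1/2·(-6.3304)=-10.3361; next y=3/5·5.4094+1/2·(-10.3361)=-1.92241
n=6: y=-1.92241, sp=2, e=sp−y=3.92241; I=2.89401, D=e−e_prev=7.33181; u=3/2·3.92241+2·2.89401+1/2·7.33181=15.33754; next y=3/5·(-1.92241)+1/2·15.33754=6.515324
n=7: y=6.515324, sp=2, e=sp−y=-4.515324; I=-1.621314, D=e−e_prev=-8.437734; u=3/2·(-4.515324)+2·(-1.621314)+1/2·(-8.437734)=-14.234481; next y=3/5·6.515324+1/2·(-14.234481)≈-3.208046
n=8: y≈-3.208046, sp=2, e=sp−y≈5.208046; I≈3.586732, D=e−e_prev≈9.723370; u=3/2·5.208046+2·3.586732+1/2·9.723370≈19.847218; next y=3/5·(-3.208046)+1/2·19.847218≈7.998782
n=9: y≈7.998782, sp=2, e=sp−y≈-5.998782; I≈-2.412049, D=e−e_prev≈-11.206828; u=3/2·(-5.998782)+2·(-2.412049)+1/2·(-11.206828)≈-19.425685; next y=3/5·7.998782+1/2·(-19.425685)≈-4.913574
n=10: y≈-4.913574, sp=2, e=sp−y≈6.913574; I≈4.501524, D=e−e_prev≈12.912355; u=3/2·6.913574+2·4.501524+1/2·12.912355≈25.829586; next y=3/5·(-4.913574)+1/2·25.829586≈9.966649
n=11: y≈9.966649, sp=2, e=sp−y≈-7.966649; I≈-3.465125, D=e−e_prev≈-14.880223; u=3/2·(-7.966649)+2·(-3.465125)+1/2·(-14.880223)≈-26.320334; next y=3/5·9.966649+1/2·(-26.320334)≈-7.180178

0 2 8.000 0.000
1 2 -5.000 4.000
2 2 9.400 -0.100
3 2 -7.410 4.640
4 2 11.924 -0.921
5 2 -10.336 5.409
6 2 15.338 -1.922
7 2 -14.234 6.515
8 2 19.847 -3.208
9 2 -19.426 7.999
10 2 25.830 -4.914
11 2 -26.320 9.967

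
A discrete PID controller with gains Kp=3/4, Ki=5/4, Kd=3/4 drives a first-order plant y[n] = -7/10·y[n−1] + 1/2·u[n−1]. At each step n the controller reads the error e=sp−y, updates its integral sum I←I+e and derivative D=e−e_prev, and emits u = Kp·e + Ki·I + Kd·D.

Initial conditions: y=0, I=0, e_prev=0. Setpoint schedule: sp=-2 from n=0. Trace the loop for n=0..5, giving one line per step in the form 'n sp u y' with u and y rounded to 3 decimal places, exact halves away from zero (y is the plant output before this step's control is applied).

(exact arithmetic carried between steps; '≈' marks a value shown rounded to 6 d.p. or computed from one; I and e_prev carry over from the previous line; the table rounds u and y to 3 d.p., halves away from zero)
n=0: y=0, sp=-2, e=sp−y=-2; I=-2, D=e−e_prev=-2; u=3/4·(-2)+5/4·(-2)+3/4·(-2)=-5.5; next y=-7/10·0+1/2·(-5.5)=-2.75
n=1: y=-2.75, sp=-2, e=sp−y=0.75; I=-1.25, D=e−e_prev=2.75; u=3/4·0.75+5/4·(-1.25)+3/4·2.75=1.0625; next y=-7/10·(-2.75)+1/2·1.0625=2.45625
n=2: y=2.45625, sp=-2, e=sp−y=-4.45625; I=-5.70625, D=e−e_prev=-5.20625; u=3/4·(-4.45625)+5/4·(-5.70625)+3/4·(-5.20625)≈-14.379688; next y=-7/10·2.45625+1/2·(-14.379688)≈-8.909219
n=3: y≈-8.909219, sp=-2, e=sp−y≈6.909219; I≈1.202969, D=e−e_prev≈11.365469; u=3/4·6.909219+5/4·1.202969+3/4·11.365469≈15.209727; next y=-7/10·(-8.909219)+1/2·15.209727≈13.841316
n=4: y≈13.841316, sp=-2, e=sp−y≈-15.841316; I≈-14.638348, D=e−e_prev≈-22.750535; u=3/4·(-15.841316)+5/4·(-14.638348)+3/4·(-22.750535)≈-47.241823; next y=-7/10·13.841316+1/2·(-47.241823)≈-33.309833
n=5: y≈-33.309833, sp=-2, e=sp−y≈31.309833; I≈16.671485, D=e−e_prev≈47.151150; u=3/4·31.309833+5/4·16.671485+3/4·47.151150≈79.685094; next y=-7/10·(-33.309833)+1/2·79.685094≈63.159430

0 -2 -5.500 0.000
1 -2 1.063 -2.750
2 -2 -14.380 2.456
3 -2 15.210 -8.909
4 -2 -47.242 13.841
5 -2 79.685 -33.310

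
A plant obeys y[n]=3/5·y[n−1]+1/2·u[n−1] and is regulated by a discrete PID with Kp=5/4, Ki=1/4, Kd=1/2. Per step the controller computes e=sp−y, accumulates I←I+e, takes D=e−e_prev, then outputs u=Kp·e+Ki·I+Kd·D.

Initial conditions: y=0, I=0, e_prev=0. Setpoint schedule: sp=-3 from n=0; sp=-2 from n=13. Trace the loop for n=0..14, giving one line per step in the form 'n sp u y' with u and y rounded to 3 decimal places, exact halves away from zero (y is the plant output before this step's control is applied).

0 -3 -6.000 0.000
1 -3 0.750 -3.000
2 -3 -3.900 -1.425
3 -3 -0.746 -2.805
4 -3 -2.983 -2.056
5 -3 -1.506 -2.725
6 -3 -2.583 -2.388
7 -3 -1.895 -2.725
8 -3 -2.417 -2.582
9 -3 -2.099 -2.758
10 -3 -2.354 -2.704
11 -3 -2.211 -2.800
12 -3 -2.338 -2.785
13 -2 -0.275 -2.840
14 -2 -2.589 -1.841

(exact arithmetic carried between steps; '≈' marks a value shown rounded to 6 d.p. or computed from one; I and e_prev carry over from the previous line; the table rounds u and y to 3 d.p., halves away from zero)
n=0: y=0, sp=-3, e=sp−y=-3; I=-3, D=e−e_prev=-3; u=5/4·(-3)+1/4·(-3)+1/2·(-3)=-6; next y=3/5·0+1/2·(-6)=-3
n=1: y=-3, sp=-3, e=sp−y=0; I=-3, D=e−e_prev=3; u=5/4·0+1/4·(-3)+1/2·3=0.75; next y=3/5·(-3)+1/2·0.75=-1.425
n=2: y=-1.425, sp=-3, e=sp−y=-1.575; I=-4.575, D=e−e_prev=-1.575; u=5/4·(-1.575)+1/4·(-4.575)+1/2·(-1.575)=-3.9; next y=3/5·(-1.425)+1/2·(-3.9)=-2.805
n=3: y=-2.805, sp=-3, e=sp−y=-0.195; I=-4.77, D=e−e_prev=1.38; u=5/4·(-0.195)+1/4·(-4.77)+1/2·1.38=-0.74625; next y=3/5·(-2.805)+1/2·(-0.74625)=-2.056125
n=4: y=-2.056125, sp=-3, e=sp−y=-0.943875; I=-5.713875, D=e−e_prev=-0.748875; u=5/4·(-0.943875)+1/4·(-5.713875)+1/2·(-0.748875)=-2.98275; next y=3/5·(-2.056125)+1/2·(-2.98275)=-2.72505
n=5: y=-2.72505, sp=-3, e=sp−y=-0.27495; I=-5.988825, D=e−e_prev=0.668925; u=5/4·(-0.27495)+1/4·(-5.988825)+1/2·0.668925≈-1.506431; next y=3/5·(-2.72505)+1/2·(-1.506431)≈-2.388246
n=6: y≈-2.388246, sp=-3, e=sp−y≈-0.611754; I≈-6.600579, D=e−e_prev≈-0.336804; u=5/4·(-0.611754)+1/4·(-6.600579)+1/2·(-0.336804)≈-2.58324; next y=3/5·(-2.388246)+1/2·(-2.58324)≈-2.724567
n=7: y≈-2.724567, sp=-3, e=sp−y≈-0.275433; I≈-6.876012, D=e−e_prev≈0.336322; u=5/4·(-0.275433)+1/4·(-6.876012)+1/2·0.336322≈-1.895133; next y=3/5·(-2.724567)+1/2·(-1.895133)≈-2.582307
n=8: y≈-2.582307, sp=-3, e=sp−y≈-0.417693; I≈-7.293705, D=e−e_prev≈-0.142260; u=5/4·(-0.417693)+1/4·(-7.293705)+1/2·(-0.142260)≈-2.416673; next y=3/5·(-2.582307)+1/2·(-2.416673)≈-2.757721
n=9: y≈-2.757721, sp=-3, e=sp−y≈-0.242279; I≈-7.535985, D=e−e_prev≈0.175414; u=5/4·(-0.242279)+1/4·(-7.535985)+1/2·0.175414≈-2.099139; next y=3/5·(-2.757721)+1/2·(-2.099139)≈-2.704202
n=10: y≈-2.704202, sp=-3, e=sp−y≈-0.295798; I≈-7.831783, D=e−e_prev≈-0.053519; u=5/4·(-0.295798)+1/4·(-7.831783)+1/2·(-0.053519)≈-2.354453; next y=3/5·(-2.704202)+1/2·(-2.354453)≈-2.799748
n=11: y≈-2.799748, sp=-3, e=sp−y≈-0.200252; I≈-8.032035, D=e−e_prev≈0.095546; u=5/4·(-0.200252)+1/4·(-8.032035)+1/2·0.095546≈-2.210551; next y=3/5·(-2.799748)+1/2·(-2.210551)≈-2.785124
n=12: y≈-2.785124, sp=-3, e=sp−y≈-0.214876; I≈-8.246911, D=e−e_prev≈-0.014623; u=5/4·(-0.214876)+1/4·(-8.246911)+1/2·(-0.014623)≈-2.337634; next y=3/5·(-2.785124)+1/2·(-2.337634)≈-2.839892
n=13: y≈-2.839892, sp=-2, e=sp−y≈0.839892; I≈-7.407019, D=e−e_prev≈1.054767; u=5/4·0.839892+1/4·(-7.407019)+1/2·1.054767≈-0.274507; next y=3/5·(-2.839892)+1/2·(-0.274507)≈-1.841188
n=14: y≈-1.841188, sp=-2, e=sp−y≈-0.158812; I≈-7.565831, D=e−e_prev≈-0.998703; u=5/4·(-0.158812)+1/4·(-7.565831)+1/2·(-0.998703)≈-2.589324; next y=3/5·(-1.841188)+1/2·(-2.589324)≈-2.399375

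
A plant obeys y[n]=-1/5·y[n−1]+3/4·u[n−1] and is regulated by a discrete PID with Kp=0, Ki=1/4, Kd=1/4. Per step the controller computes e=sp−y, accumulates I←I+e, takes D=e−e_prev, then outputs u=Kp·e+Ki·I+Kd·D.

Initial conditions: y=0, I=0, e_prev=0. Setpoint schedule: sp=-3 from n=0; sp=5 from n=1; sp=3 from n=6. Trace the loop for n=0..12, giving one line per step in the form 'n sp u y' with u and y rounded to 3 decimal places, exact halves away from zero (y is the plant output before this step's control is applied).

0 -3 -1.500 0.000
1 5 3.063 -1.125
2 5 0.489 2.522
3 5 3.350 -0.138
4 5 2.631 2.540
5 5 4.453 1.465
6 3 3.277 3.046
7 3 4.760 1.848
8 3 4.072 3.200
9 3 4.753 2.414
10 3 4.369 3.082
11 3 4.726 2.660
12 3 4.530 3.013

(exact arithmetic carried between steps; '≈' marks a value shown rounded to 6 d.p. or computed from one; I and e_prev carry over from the previous line; the table rounds u and y to 3 d.p., halves away from zero)
n=0: y=0, sp=-3, e=sp−y=-3; I=-3, D=e−e_prev=-3; u=0·(-3)+1/4·(-3)+1/4·(-3)=-1.5; next y=-1/5·0+3/4·(-1.5)=-1.125
n=1: y=-1.125, sp=5, e=sp−y=6.125; I=3.125, D=e−e_prev=9.125; u=0·6.125+1/4·3.125+1/4·9.125=3.0625; next y=-1/5·(-1.125)+3/4·3.0625=2.521875
n=2: y=2.521875, sp=5, e=sp−y=2.478125; I=5.603125, D=e−e_prev=-3.646875; u=0·2.478125+1/4·5.603125+1/4·(-3.646875)≈0.489063; next y=-1/5·2.521875+3/4·0.489063≈-0.137578
n=3: y≈-0.137578, sp=5, e=sp−y≈5.137578; I≈10.740703, D=e−e_prev≈2.659453; u=0·5.137578+1/4·10.740703+1/4·2.659453≈3.350039; next y=-1/5·(-0.137578)+3/4·3.350039≈2.540045
n=4: y≈2.540045, sp=5, e=sp−y≈2.459955; I≈13.200658, D=e−e_prev≈-2.677623; u=0·2.459955+1/4·13.200658+1/4·(-2.677623)≈2.630759; next y=-1/5·2.540045+3/4·2.630759≈1.465060
n=5: y≈1.465060, sp=5, e=sp−y≈3.534940; I≈16.735598, D=e−e_prev≈1.074985; u=0·3.534940+1/4·16.735598+1/4·1.074985≈4.452646; next y=-1/5·1.465060+3/4·4.452646≈3.046472
n=6: y≈3.046472, sp=3, e=sp−y≈-0.046472; I≈16.689126, D=e−e_prev≈-3.581412; u=0·(-0.046472)+1/4·16.689126+1/4·(-3.581412)≈3.276928; next y=-1/5·3.046472+3/4·3.276928≈1.848402
n=7: y≈1.848402, sp=3, e=sp−y≈1.151598; I≈17.840724, D=e−e_prev≈1.198070; u=0·1.151598+1/4·17.840724+1/4·1.198070≈4.759699; next y=-1/5·1.848402+3/4·4.759699≈3.200094
n=8: y≈3.200094, sp=3, e=sp−y≈-0.200094; I≈17.640630, D=e−e_prev≈-1.351692; u=0·(-0.200094)+1/4·17.640630+1/4·(-1.351692)≈4.072235; next y=-1/5·3.200094+3/4·4.072235≈2.414157
n=9: y≈2.414157, sp=3, e=sp−y≈0.585843; I≈18.226473, D=e−e_prev≈0.785936; u=0·0.585843+1/4·18.226473+1/4·0.785936≈4.753102; next y=-1/5·2.414157+3/4·4.753102≈3.081995
n=10: y≈3.081995, sp=3, e=sp−y≈-0.081995; I≈18.144478, D=e−e_prev≈-0.667838; u=0·(-0.081995)+1/4·18.144478+1/4·(-0.667838)≈4.369160; next y=-1/5·3.081995+3/4·4.369160≈2.660471
n=11: y≈2.660471, sp=3, e=sp−y≈0.339529; I≈18.484007, D=e−e_prev≈0.421524; u=0·0.339529+1/4·18.484007+1/4·0.421524≈4.726383; next y=-1/5·2.660471+3/4·4.726383≈3.012693
n=12: y≈3.012693, sp=3, e=sp−y≈-0.012693; I≈18.471314, D=e−e_prev≈-0.352222; u=0·(-0.012693)+1/4·18.471314+1/4·(-0.352222)≈4.529773; next y=-1/5·3.012693+3/4·4.529773≈2.794791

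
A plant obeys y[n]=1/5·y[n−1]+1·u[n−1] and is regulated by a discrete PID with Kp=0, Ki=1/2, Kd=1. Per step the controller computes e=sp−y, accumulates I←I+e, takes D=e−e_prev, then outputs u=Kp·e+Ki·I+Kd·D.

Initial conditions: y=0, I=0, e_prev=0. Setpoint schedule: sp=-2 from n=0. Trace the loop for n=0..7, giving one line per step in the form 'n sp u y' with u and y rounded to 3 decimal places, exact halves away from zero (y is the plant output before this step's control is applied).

0 -2 -3.000 0.000
1 -2 2.500 -3.000
2 -2 -7.350 1.900
3 -2 8.905 -6.970
4 -2 -19.202 7.511
5 -2 28.339 -17.699
6 -2 -52.770 24.800
7 -2 85.243 -47.810

(exact arithmetic carried between steps; '≈' marks a value shown rounded to 6 d.p. or computed from one; I and e_prev carry over from the previous line; the table rounds u and y to 3 d.p., halves away from zero)
n=0: y=0, sp=-2, e=sp−y=-2; I=-2, D=e−e_prev=-2; u=0·(-2)+1/2·(-2)+1·(-2)=-3; next y=1/5·0+1·(-3)=-3
n=1: y=-3, sp=-2, e=sp−y=1; I=-1, D=e−e_prev=3; u=0·1+1/2·(-1)+1·3=2.5; next y=1/5·(-3)+1·2.5=1.9
n=2: y=1.9, sp=-2, e=sp−y=-3.9; I=-4.9, D=e−e_prev=-4.9; u=0·(-3.9)+1/2·(-4.9)+1·(-4.9)=-7.35; next y=1/5·1.9+1·(-7.35)=-6.97
n=3: y=-6.97, sp=-2, e=sp−y=4.97; I=0.07, D=e−e_prev=8.87; u=0·4.97+1/2·0.07+1·8.87=8.905; next y=1/5·(-6.97)+1·8.905=7.511
n=4: y=7.511, sp=-2, e=sp−y=-9.511; I=-9.441, D=e−e_prev=-14.481; u=0·(-9.511)+1/2·(-9.441)+1·(-14.481)=-19.2015; next y=1/5·7.511+1·(-19.2015)=-17.6993
n=5: y=-17.6993, sp=-2, e=sp−y=15.6993; I=6.2583, D=e−e_prev=25.2103; u=0·15.6993+1/2·6.2583+1·25.2103=28.33945; next y=1/5·(-17.6993)+1·28.33945=24.79959
n=6: y=24.79959, sp=-2, e=sp−y=-26.79959; I=-20.54129, D=e−e_prev=-42.49889; u=0·(-26.79959)+1/2·(-20.54129)+1·(-42.49889)=-52.769535; next y=1/5·24.79959+1·(-52.769535)=-47.809617
n=7: y=-47.809617, sp=-2, e=sp−y=45.809617; I=25.268327, D=e−e_prev=72.609207; u=0·45.809617+1/2·25.268327+1·72.609207≈85.243371; next y=1/5·(-47.809617)+1·85.243371≈75.681447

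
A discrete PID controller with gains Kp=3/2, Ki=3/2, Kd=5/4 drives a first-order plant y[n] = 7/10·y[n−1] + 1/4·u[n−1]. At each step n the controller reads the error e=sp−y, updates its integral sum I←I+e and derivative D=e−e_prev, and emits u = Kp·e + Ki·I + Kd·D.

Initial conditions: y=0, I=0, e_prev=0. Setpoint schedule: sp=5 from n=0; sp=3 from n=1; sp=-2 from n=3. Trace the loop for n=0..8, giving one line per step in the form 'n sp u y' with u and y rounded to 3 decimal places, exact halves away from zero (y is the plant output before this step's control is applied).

0 5 21.250 0.000
1 3 -8.578 5.313
2 3 12.981 1.574
3 -2 -22.588 4.347
4 -2 7.150 -2.604
5 -2 -11.550 -0.035
6 -2 0.941 -2.912
7 -2 -6.000 -1.803
8 -2 -0.833 -2.762

(exact arithmetic carried between steps; '≈' marks a value shown rounded to 6 d.p. or computed from one; I and e_prev carry over from the previous line; the table rounds u and y to 3 d.p., halves away from zero)
n=0: y=0, sp=5, e=sp−y=5; I=5, D=e−e_prev=5; u=3/2·5+3/2·5+5/4·5=21.25; next y=7/10·0+1/4·21.25=5.3125
n=1: y=5.3125, sp=3, e=sp−y=-2.3125; I=2.6875, D=e−e_prev=-7.3125; u=3/2·(-2.3125)+3/2·2.6875+5/4·(-7.3125)=-8.578125; next y=7/10·5.3125+1/4·(-8.578125)≈1.574219
n=2: y≈1.574219, sp=3, e=sp−y≈1.425781; I≈4.113281, D=e−e_prev≈3.738281; u=3/2·1.425781+3/2·4.113281+5/4·3.738281≈12.981445; next y=7/10·1.574219+1/4·12.981445≈4.347314
n=3: y≈4.347314, sp=-2, e=sp−y≈-6.347314; I≈-2.234033, D=e−e_prev≈-7.773096; u=3/2·(-6.347314)+3/2·(-2.234033)+5/4·(-7.773096)≈-22.588391; next y=7/10·4.347314+1/4·(-22.588391)≈-2.603978
n=4: y≈-2.603978, sp=-2, e=sp−y≈0.603978; I≈-1.630056, D=e−e_prev≈6.951292; u=3/2·0.603978+3/2·(-1.630056)+5/4·6.951292≈7.149998; next y=7/10·(-2.603978)+1/4·7.149998≈-0.035285
n=5: y≈-0.035285, sp=-2, e=sp−y≈-1.964715; I≈-3.594771, D=e−e_prev≈-2.568693; u=3/2·(-1.964715)+3/2·(-3.594771)+5/4·(-2.568693)≈-11.550095; next y=7/10·(-0.035285)+1/4·(-11.550095)≈-2.912223
n=6: y≈-2.912223, sp=-2, e=sp−y≈0.912223; I≈-2.682548, D=e−e_prev≈2.876938; u=3/2·0.912223+3/2·(-2.682548)+5/4·2.876938≈0.940686; next y=7/10·(-2.912223)+1/4·0.940686≈-1.803385
n=7: y≈-1.803385, sp=-2, e=sp−y≈-0.196615; I≈-2.879163, D=e−e_prev≈-1.108838; u=3/2·(-0.196615)+3/2·(-2.879163)+5/4·(-1.108838)≈-5.999716; next y=7/10·(-1.803385)+1/4·(-5.999716)≈-2.762298
n=8: y≈-2.762298, sp=-2, e=sp−y≈0.762298; I≈-2.116865, D=e−e_prev≈0.958914; u=3/2·0.762298+3/2·(-2.116865)+5/4·0.958914≈-0.833208; next y=7/10·(-2.762298)+1/4·(-0.833208)≈-2.141911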